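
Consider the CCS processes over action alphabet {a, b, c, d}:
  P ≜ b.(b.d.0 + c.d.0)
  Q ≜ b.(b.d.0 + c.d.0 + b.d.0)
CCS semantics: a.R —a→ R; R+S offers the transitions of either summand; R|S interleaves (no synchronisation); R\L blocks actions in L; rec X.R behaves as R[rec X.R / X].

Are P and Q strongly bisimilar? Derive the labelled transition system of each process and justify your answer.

P's transition system — 4 states:
  u0 = b.(b.d.0 + c.d.0) → --b--▸ u1
  u1 = b.d.0 + c.d.0 → --b--▸ u2, --c--▸ u2
  u2 = d.0 → --d--▸ u3
  u3 = 0 → deadlocked
Q's transition system — 4 states:
  v0 = b.(b.d.0 + c.d.0 + b.d.0) → --b--▸ v1
  v1 = b.d.0 + c.d.0 + b.d.0 → --b--▸ v2, --c--▸ v2
  v2 = d.0 → --d--▸ v3
  v3 = 0 → deadlocked
Bisimilarity quotient blocks:
  B0 = {u0, v0}
  B1 = {u1, v1}
  B2 = {u2, v2}
  B3 = {u3, v3}
u0 ∈ B0, v0 ∈ B0 → same block

YES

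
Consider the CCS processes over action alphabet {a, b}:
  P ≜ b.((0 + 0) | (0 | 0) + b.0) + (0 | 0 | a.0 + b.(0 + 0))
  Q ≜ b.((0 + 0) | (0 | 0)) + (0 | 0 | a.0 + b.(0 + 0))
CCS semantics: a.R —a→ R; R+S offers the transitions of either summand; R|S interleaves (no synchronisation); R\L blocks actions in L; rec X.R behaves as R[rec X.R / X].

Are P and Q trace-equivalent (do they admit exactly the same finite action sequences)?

trace-distinct — witness ⟨bb⟩

Reachable graph of P (5 states):
  m0 = b.((0 + 0) | (0 | 0) + b.0) + (0 | 0 | a.0 + b.(0 + 0)) → ··a··> m1, ··b··> m2, ··b··> m3
  m1 = 0 | 0 | 0 → (no moves)
  m2 = (0 + 0) | (0 | 0) + b.0 → ··b··> m4
  m3 = 0 + 0 → (no moves)
  m4 = 0 → (no moves)
Reachable graph of Q (4 states):
  n0 = b.((0 + 0) | (0 | 0)) + (0 | 0 | a.0 + b.(0 + 0)) → ··a··> n1, ··b··> n2, ··b··> n3
  n1 = 0 | 0 | 0 → (no moves)
  n2 = (0 + 0) | (0 | 0) → (no moves)
  n3 = 0 + 0 → (no moves)
Run σ = ⟨bb⟩ on P: start {m0}
  step 1 (b): {m2, m3}
  step 2 (b): {m4}
  P completes σ.
Run σ = ⟨bb⟩ on Q: start {n0}
  step 1 (b): {n2, n3}
  step 2 (b): ∅ (Q stuck)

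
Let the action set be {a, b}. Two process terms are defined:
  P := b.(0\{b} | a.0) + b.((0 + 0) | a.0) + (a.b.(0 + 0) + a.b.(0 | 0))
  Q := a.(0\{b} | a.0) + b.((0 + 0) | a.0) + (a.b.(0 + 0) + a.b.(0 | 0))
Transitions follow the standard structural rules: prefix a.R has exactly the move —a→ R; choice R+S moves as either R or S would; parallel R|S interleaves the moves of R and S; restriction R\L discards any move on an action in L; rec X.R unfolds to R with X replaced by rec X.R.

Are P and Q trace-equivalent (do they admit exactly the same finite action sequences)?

P's transition system — 9 states:
  u0 = b.(0\{b} | a.0) + b.((0 + 0) | a.0) + (a.b.(0 + 0) + a.b.(0 | 0)) → ··a··> u1, ··a··> u2, ··b··> u3, ··b··> u4
  u1 = b.(0 + 0) → ··b··> u5
  u2 = b.(0 | 0) → ··b··> u6
  u3 = (0 + 0) | a.0 → ··a··> u7
  u4 = 0\{b} | a.0 → ··a··> u8
  u5 = 0 + 0 → deadlocked
  u6 = 0 | 0 → deadlocked
  u7 = (0 + 0) | 0 → deadlocked
  u8 = 0\{b} | 0 → deadlocked
Q's transition system — 9 states:
  v0 = a.(0\{b} | a.0) + b.((0 + 0) | a.0) + (a.b.(0 + 0) + a.b.(0 | 0)) → ··a··> v1, ··a··> v2, ··a··> v3, ··b··> v4
  v1 = 0\{b} | a.0 → ··a··> v5
  v2 = b.(0 + 0) → ··b··> v6
  v3 = b.(0 | 0) → ··b··> v7
  v4 = (0 + 0) | a.0 → ··a··> v8
  v5 = 0\{b} | 0 → deadlocked
  v6 = 0 + 0 → deadlocked
  v7 = 0 | 0 → deadlocked
  v8 = (0 + 0) | 0 → deadlocked
Trace ⟨aa⟩ through Q, begin at {v0}:
  step 1 (a): {v1, v2, v3}
  step 2 (a): {v5}
  ✓ Q
Trace ⟨aa⟩ through P, begin at {u0}:
  step 1 (a): {u1, u2}
  step 2 (a): no successor for P

trace-distinct — witness ⟨aa⟩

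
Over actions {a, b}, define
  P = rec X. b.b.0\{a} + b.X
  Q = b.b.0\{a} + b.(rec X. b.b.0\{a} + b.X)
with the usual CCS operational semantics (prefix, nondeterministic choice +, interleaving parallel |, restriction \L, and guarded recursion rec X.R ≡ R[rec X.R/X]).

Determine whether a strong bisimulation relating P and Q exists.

P's transition system — 3 states:
  p0 = rec X. b.b.0\{a} + b.X | —b→ p0, —b→ p1
  p1 = b.0\{a} | —b→ p2
  p2 = 0\{a} | ∅
Q's transition system — 4 states:
  q0 = b.b.0\{a} + b.(rec X. b.b.0\{a} + b.X) | —b→ q1, —b→ q2
  q1 = b.0\{a} | —b→ q3
  q2 = rec X. b.b.0\{a} + b.X | —b→ q1, —b→ q2
  q3 = 0\{a} | ∅
Coarsest stable partition (strong bisimilarity classes):
  B0 = {p0, q0, q2}
  B1 = {p1, q1}
  B2 = {p2, q3}
p0 ∈ B0, q0 ∈ B0 → same block

YES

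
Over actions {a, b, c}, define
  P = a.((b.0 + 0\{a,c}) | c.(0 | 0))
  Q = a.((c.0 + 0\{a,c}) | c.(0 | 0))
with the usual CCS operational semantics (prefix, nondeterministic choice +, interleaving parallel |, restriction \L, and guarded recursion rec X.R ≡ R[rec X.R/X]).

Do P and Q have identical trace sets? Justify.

P's transition system — 5 states:
  s0 = a.((b.0 + 0\{a,c}) | c.(0 | 0)) | ··a··> s1
  s1 = (b.0 + 0\{a,c}) | c.(0 | 0) | ··b··> s2, ··c··> s3
  s2 = 0 | c.(0 | 0) | ··c··> s4
  s3 = (b.0 + 0\{a,c}) | (0 | 0) | ··b··> s4
  s4 = 0 | (0 | 0) | stopped
Q's transition system — 5 states:
  t0 = a.((c.0 + 0\{a,c}) | c.(0 | 0)) | ··a··> t1
  t1 = (c.0 + 0\{a,c}) | c.(0 | 0) | ··c··> t2, ··c··> t3
  t2 = (c.0 + 0\{a,c}) | (0 | 0) | ··c··> t4
  t3 = 0 | c.(0 | 0) | ··c··> t4
  t4 = 0 | (0 | 0) | stopped
Trace ⟨ab⟩ through P, begin at {s0}:
  [1] a ⇒ {s1}
  [2] b ⇒ {s2}
  P completes σ.
Trace ⟨ab⟩ through Q, begin at {t0}:
  [1] a ⇒ {t1}
  [2] b ⇒ ∅ (Q stuck)

trace-distinct — witness ⟨ab⟩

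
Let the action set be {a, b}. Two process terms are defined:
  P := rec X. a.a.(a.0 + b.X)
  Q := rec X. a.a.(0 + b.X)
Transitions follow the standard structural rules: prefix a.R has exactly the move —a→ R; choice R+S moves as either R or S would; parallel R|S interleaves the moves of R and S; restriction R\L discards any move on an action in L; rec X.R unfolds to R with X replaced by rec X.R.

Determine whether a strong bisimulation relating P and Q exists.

P's transition system — 4 states:
  p0 = rec X. a.a.(a.0 + b.X) ⊢ =a=> p1
  p1 = a.(a.0 + b.(rec X. a.a.(a.0 + b.X))) ⊢ =a=> p2
  p2 = a.0 + b.(rec X. a.a.(a.0 + b.X)) ⊢ =a=> p3, =b=> p0
  p3 = 0 ⊢ stopped
Q's transition system — 3 states:
  q0 = rec X. a.a.(0 + b.X) ⊢ =a=> q1
  q1 = a.(0 + b.(rec X. a.a.(0 + b.X))) ⊢ =a=> q2
  q2 = 0 + b.(rec X. a.a.(0 + b.X)) ⊢ =b=> q0
Partition-refinement fixed point:
  B0 = {p0}
  B1 = {p1}
  B2 = {p2}
  B3 = {p3}
  B4 = {q0}
  B5 = {q1}
  B6 = {q2}
p0 ∈ B0, q0 ∈ B4 → different blocks

not bisimilar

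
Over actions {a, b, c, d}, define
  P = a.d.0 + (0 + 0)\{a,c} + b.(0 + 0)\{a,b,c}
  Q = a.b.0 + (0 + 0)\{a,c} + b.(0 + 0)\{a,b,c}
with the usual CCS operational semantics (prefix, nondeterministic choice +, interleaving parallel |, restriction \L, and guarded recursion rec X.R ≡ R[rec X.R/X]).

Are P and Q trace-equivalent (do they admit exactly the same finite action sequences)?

NO — witness ⟨ad⟩

Reachable graph of P (4 states):
  m0 = a.d.0 + (0 + 0)\{a,c} + b.(0 + 0)\{a,b,c} :: ··a··> m1, ··b··> m2
  m1 = d.0 :: ··d··> m3
  m2 = (0 + 0)\{a,b,c} :: stopped
  m3 = 0 :: stopped
Reachable graph of Q (4 states):
  n0 = a.b.0 + (0 + 0)\{a,c} + b.(0 + 0)\{a,b,c} :: ··a··> n1, ··b··> n2
  n1 = b.0 :: ··b··> n3
  n2 = (0 + 0)\{a,b,c} :: stopped
  n3 = 0 :: stopped
Executing ad from P (initial set {m0}):
  after a @ step 1: {m1}
  after d @ step 2: {m3}
  P completes σ.
Executing ad from Q (initial set {n0}):
  after a @ step 1: {n1}
  after d @ step 2: ∅ (Q stuck)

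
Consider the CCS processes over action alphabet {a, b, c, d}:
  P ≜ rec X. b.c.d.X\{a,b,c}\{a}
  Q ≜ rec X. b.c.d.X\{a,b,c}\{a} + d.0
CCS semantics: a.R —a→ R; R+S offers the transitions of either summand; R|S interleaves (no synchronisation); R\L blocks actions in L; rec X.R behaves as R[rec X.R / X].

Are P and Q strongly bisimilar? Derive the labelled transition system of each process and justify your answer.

NO

P's transition system — 4 states:
  s0 = rec X. b.c.d.X\{a,b,c}\{a} ⊢ —b→ s1
  s1 = c.d.(rec X. b.c.d.X\{a,b,c}\{a})\{a,b,c}\{a} ⊢ —c→ s2
  s2 = d.(rec X. b.c.d.X\{a,b,c}\{a})\{a,b,c}\{a} ⊢ —d→ s3
  s3 = (rec X. b.c.d.X\{a,b,c}\{a})\{a,b,c}\{a} ⊢ ·
Q's transition system — 6 states:
  t0 = rec X. b.c.d.X\{a,b,c}\{a} + d.0 ⊢ —b→ t1, —d→ t2
  t1 = c.d.(rec X. b.c.d.X\{a,b,c}\{a} + d.0)\{a,b,c}\{a} ⊢ —c→ t3
  t2 = 0 ⊢ ·
  t3 = d.(rec X. b.c.d.X\{a,b,c}\{a} + d.0)\{a,b,c}\{a} ⊢ —d→ t4
  t4 = (rec X. b.c.d.X\{a,b,c}\{a} + d.0)\{a,b,c}\{a} ⊢ —d→ t5
  t5 = 0\{a,b,c}\{a} ⊢ ·
Coarsest stable partition (strong bisimilarity classes):
  B0 = {s0}
  B1 = {s1}
  B2 = {s2, t4}
  B3 = {s3, t2, t5}
  B4 = {t0}
  B5 = {t1}
  B6 = {t3}
s0 ∈ B0, t0 ∈ B4 → different blocks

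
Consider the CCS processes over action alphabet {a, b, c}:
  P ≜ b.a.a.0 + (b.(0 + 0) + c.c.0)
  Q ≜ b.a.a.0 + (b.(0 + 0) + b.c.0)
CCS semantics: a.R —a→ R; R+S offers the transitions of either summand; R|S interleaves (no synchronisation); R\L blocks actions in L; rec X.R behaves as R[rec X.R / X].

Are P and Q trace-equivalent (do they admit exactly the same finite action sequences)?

traces(P) ≠ traces(Q) — witness ⟨c⟩

Reachable graph of P (6 states):
  s0 = b.a.a.0 + (b.(0 + 0) + c.c.0) → -b-> s1, -b-> s2, -c-> s3
  s1 = 0 + 0 → (no moves)
  s2 = a.a.0 → -a-> s4
  s3 = c.0 → -c-> s5
  s4 = a.0 → -a-> s5
  s5 = 0 → (no moves)
Reachable graph of Q (6 states):
  t0 = b.a.a.0 + (b.(0 + 0) + b.c.0) → -b-> t1, -b-> t2, -b-> t3
  t1 = 0 + 0 → (no moves)
  t2 = a.a.0 → -a-> t4
  t3 = c.0 → -c-> t5
  t4 = a.0 → -a-> t5
  t5 = 0 → (no moves)
Executing c from P (initial set {s0}):
  [1] c ⇒ {s3}
  ✓ P
Executing c from Q (initial set {t0}):
  [1] c ⇒ ∅ (Q stuck)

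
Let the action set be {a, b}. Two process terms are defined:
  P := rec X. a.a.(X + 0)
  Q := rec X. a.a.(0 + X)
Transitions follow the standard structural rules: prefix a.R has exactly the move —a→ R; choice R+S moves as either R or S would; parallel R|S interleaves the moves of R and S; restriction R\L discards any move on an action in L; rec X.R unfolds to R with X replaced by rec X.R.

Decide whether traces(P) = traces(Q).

traces(P) = traces(Q)

Reachable graph of P (3 states):
  u0 = rec X. a.a.(X + 0) | =a=> u1
  u1 = a.((rec X. a.a.(X + 0)) + 0) | =a=> u2
  u2 = (rec X. a.a.(X + 0)) + 0 | =a=> u1
Reachable graph of Q (3 states):
  v0 = rec X. a.a.(0 + X) | =a=> v1
  v1 = a.(0 + (rec X. a.a.(0 + X))) | =a=> v2
  v2 = 0 + (rec X. a.a.(0 + X)) | =a=> v1
Bisimilarity quotient blocks:
  B0 = {u0, u1, u2, v0, v1, v2}
u0 ∈ B0, v0 ∈ B0 → same block
Bisimilar ⇒ trace-equivalent.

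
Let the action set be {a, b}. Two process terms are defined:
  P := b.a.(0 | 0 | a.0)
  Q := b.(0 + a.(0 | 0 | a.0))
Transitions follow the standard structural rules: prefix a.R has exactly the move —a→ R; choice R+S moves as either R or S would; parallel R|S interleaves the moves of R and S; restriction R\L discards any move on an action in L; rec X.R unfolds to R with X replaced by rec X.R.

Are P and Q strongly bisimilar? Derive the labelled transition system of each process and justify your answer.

P ~ Q

LTS(P): 4 reachable states
  m0 = b.a.(0 | 0 | a.0) :: ··b··> m1
  m1 = a.(0 | 0 | a.0) :: ··a··> m2
  m2 = 0 | 0 | a.0 :: ··a··> m3
  m3 = 0 | 0 | 0 :: ∅
LTS(Q): 4 reachable states
  n0 = b.(0 + a.(0 | 0 | a.0)) :: ··b··> n1
  n1 = 0 + a.(0 | 0 | a.0) :: ··a··> n2
  n2 = 0 | 0 | a.0 :: ··a··> n3
  n3 = 0 | 0 | 0 :: ∅
Coarsest stable partition (strong bisimilarity classes):
  B0 = {m0, n0}
  B1 = {m1, n1}
  B2 = {m2, n2}
  B3 = {m3, n3}
m0 ∈ B0, n0 ∈ B0 → same block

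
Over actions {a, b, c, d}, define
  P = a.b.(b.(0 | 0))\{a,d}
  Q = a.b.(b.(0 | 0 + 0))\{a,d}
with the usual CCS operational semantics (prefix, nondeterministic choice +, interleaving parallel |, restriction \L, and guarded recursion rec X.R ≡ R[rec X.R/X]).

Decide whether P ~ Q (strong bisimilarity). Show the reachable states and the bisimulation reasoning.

Reachable graph of P (4 states):
  u0 = a.b.(b.(0 | 0))\{a,d} → —a→ u1
  u1 = b.(b.(0 | 0))\{a,d} → —b→ u2
  u2 = (b.(0 | 0))\{a,d} → —b→ u3
  u3 = (0 | 0)\{a,d} → stopped
Reachable graph of Q (4 states):
  v0 = a.b.(b.(0 | 0 + 0))\{a,d} → —a→ v1
  v1 = b.(b.(0 | 0 + 0))\{a,d} → —b→ v2
  v2 = (b.(0 | 0 + 0))\{a,d} → —b→ v3
  v3 = (0 | 0 + 0)\{a,d} → stopped
Coarsest stable partition (strong bisimilarity classes):
  B0 = {u0, v0}
  B1 = {u1, v1}
  B2 = {u2, v2}
  B3 = {u3, v3}
u0 ∈ B0, v0 ∈ B0 → same block

P ~ Q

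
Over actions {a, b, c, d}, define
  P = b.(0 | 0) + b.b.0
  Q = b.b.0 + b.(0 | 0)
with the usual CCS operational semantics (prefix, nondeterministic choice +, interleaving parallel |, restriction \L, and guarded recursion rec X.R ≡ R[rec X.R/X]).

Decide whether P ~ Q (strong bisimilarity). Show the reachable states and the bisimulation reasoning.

Reachable graph of P (4 states):
  u0 = b.(0 | 0) + b.b.0 has moves -b-> u1, -b-> u2
  u1 = 0 | 0 has moves deadlocked
  u2 = b.0 has moves -b-> u3
  u3 = 0 has moves deadlocked
Reachable graph of Q (4 states):
  v0 = b.b.0 + b.(0 | 0) has moves -b-> v1, -b-> v2
  v1 = 0 | 0 has moves deadlocked
  v2 = b.0 has moves -b-> v3
  v3 = 0 has moves deadlocked
Partition-refinement fixed point:
  B0 = {u0, v0}
  B1 = {u2, v2}
  B2 = {u1, u3, v1, v3}
u0 ∈ B0, v0 ∈ B0 → same block

YES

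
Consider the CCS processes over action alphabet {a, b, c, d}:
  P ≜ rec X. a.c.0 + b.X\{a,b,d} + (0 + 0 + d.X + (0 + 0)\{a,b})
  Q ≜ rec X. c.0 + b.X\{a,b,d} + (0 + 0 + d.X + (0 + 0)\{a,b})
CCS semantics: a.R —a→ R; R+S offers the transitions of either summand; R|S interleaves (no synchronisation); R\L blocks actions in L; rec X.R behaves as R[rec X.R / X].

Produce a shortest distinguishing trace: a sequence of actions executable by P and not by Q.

a

LTS(P): 4 reachable states
  p0 = rec X. a.c.0 + b.X\{a,b,d} + (0 + 0 + d.X + (0 + 0)\{a,b}) :: ··a··> p1, ··b··> p2, ··d··> p0
  p1 = c.0 :: ··c··> p3
  p2 = (rec X. a.c.0 + b.X\{a,b,d} + (0 + 0 + d.X + (0 + 0)\{a,b}))\{a,b,d} :: deadlocked
  p3 = 0 :: deadlocked
LTS(Q): 4 reachable states
  q0 = rec X. c.0 + b.X\{a,b,d} + (0 + 0 + d.X + (0 + 0)\{a,b}) :: ··b··> q1, ··c··> q2, ··d··> q0
  q1 = (rec X. c.0 + b.X\{a,b,d} + (0 + 0 + d.X + (0 + 0)\{a,b}))\{a,b,d} :: ··c··> q3
  q2 = 0 :: deadlocked
  q3 = 0\{a,b,d} :: deadlocked
Trace ⟨a⟩ through P, begin at {p0}:
  step 1 (a): {p1}
  P completes σ.
Trace ⟨a⟩ through Q, begin at {q0}:
  step 1 (a): no successor for Q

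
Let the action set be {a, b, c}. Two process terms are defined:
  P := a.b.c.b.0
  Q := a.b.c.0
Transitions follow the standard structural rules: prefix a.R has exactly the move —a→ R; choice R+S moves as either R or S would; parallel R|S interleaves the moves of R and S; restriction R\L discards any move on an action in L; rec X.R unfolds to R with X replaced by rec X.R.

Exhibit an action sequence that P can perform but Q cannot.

P's transition system — 5 states:
  u0 = a.b.c.b.0 | --a--▸ u1
  u1 = b.c.b.0 | --b--▸ u2
  u2 = c.b.0 | --c--▸ u3
  u3 = b.0 | --b--▸ u4
  u4 = 0 | (no moves)
Q's transition system — 4 states:
  v0 = a.b.c.0 | --a--▸ v1
  v1 = b.c.0 | --b--▸ v2
  v2 = c.0 | --c--▸ v3
  v3 = 0 | (no moves)
Run σ = ⟨abcb⟩ on P: start {u0}
  after a @ step 1: {u1}
  after b @ step 2: {u2}
  after c @ step 3: {u3}
  after b @ step 4: {u4}
  — P admits the full trace.
Run σ = ⟨abcb⟩ on Q: start {v0}
  after a @ step 1: {v1}
  after b @ step 2: {v2}
  after c @ step 3: {v3}
  after b @ step 4: ∅ (Q stuck)

abcb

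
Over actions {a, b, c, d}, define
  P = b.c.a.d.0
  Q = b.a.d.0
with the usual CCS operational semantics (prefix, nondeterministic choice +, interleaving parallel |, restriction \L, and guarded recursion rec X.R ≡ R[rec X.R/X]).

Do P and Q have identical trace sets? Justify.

LTS(P): 5 reachable states
  s0 = b.c.a.d.0 :: =b=> s1
  s1 = c.a.d.0 :: =c=> s2
  s2 = a.d.0 :: =a=> s3
  s3 = d.0 :: =d=> s4
  s4 = 0 :: ∅
LTS(Q): 4 reachable states
  t0 = b.a.d.0 :: =b=> t1
  t1 = a.d.0 :: =a=> t2
  t2 = d.0 :: =d=> t3
  t3 = 0 :: ∅
Executing bc from P (initial set {s0}):
  after b @ step 1: {s1}
  after c @ step 2: {s2}
  ✓ P
Executing bc from Q (initial set {t0}):
  after b @ step 1: {t1}
  after c @ step 2: ∅  — Q cannot continue

trace-distinct — witness ⟨bc⟩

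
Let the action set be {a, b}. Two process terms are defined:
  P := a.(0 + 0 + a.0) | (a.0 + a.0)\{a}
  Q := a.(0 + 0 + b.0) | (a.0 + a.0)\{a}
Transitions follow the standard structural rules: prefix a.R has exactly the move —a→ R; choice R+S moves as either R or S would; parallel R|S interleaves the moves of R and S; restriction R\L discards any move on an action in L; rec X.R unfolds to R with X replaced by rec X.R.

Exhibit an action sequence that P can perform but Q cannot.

P's transition system — 3 states:
  s0 = a.(0 + 0 + a.0) | (a.0 + a.0)\{a} → -a-> s1
  s1 = (0 + 0 + a.0) | (a.0 + a.0)\{a} → -a-> s2
  s2 = 0 | (a.0 + a.0)\{a} → ·
Q's transition system — 3 states:
  t0 = a.(0 + 0 + b.0) | (a.0 + a.0)\{a} → -a-> t1
  t1 = (0 + 0 + b.0) | (a.0 + a.0)\{a} → -b-> t2
  t2 = 0 | (a.0 + a.0)\{a} → ·
Executing aa from P (initial set {s0}):
  after a @ step 1: {s1}
  after a @ step 2: {s2}
  P completes σ.
Executing aa from Q (initial set {t0}):
  after a @ step 1: {t1}
  after a @ step 2: no successor for Q

aa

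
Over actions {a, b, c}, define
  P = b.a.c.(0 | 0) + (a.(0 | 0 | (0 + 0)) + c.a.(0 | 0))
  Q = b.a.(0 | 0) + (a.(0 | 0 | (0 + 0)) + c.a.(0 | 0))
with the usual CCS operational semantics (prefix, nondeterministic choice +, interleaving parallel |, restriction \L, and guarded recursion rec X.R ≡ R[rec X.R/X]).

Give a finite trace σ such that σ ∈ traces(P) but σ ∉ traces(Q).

bac

LTS(P): 6 reachable states
  m0 = b.a.c.(0 | 0) + (a.(0 | 0 | (0 + 0)) + c.a.(0 | 0)) has moves -a-> m1, -b-> m2, -c-> m3
  m1 = 0 | 0 | (0 + 0) has moves stopped
  m2 = a.c.(0 | 0) has moves -a-> m4
  m3 = a.(0 | 0) has moves -a-> m5
  m4 = c.(0 | 0) has moves -c-> m5
  m5 = 0 | 0 has moves stopped
LTS(Q): 4 reachable states
  n0 = b.a.(0 | 0) + (a.(0 | 0 | (0 + 0)) + c.a.(0 | 0)) has moves -a-> n1, -b-> n2, -c-> n2
  n1 = 0 | 0 | (0 + 0) has moves stopped
  n2 = a.(0 | 0) has moves -a-> n3
  n3 = 0 | 0 has moves stopped
Run σ = ⟨bac⟩ on P: start {m0}
  step 1 (b): {m2}
  step 2 (a): {m4}
  step 3 (c): {m5}
  ✓ P
Run σ = ⟨bac⟩ on Q: start {n0}
  step 1 (b): {n2}
  step 2 (a): {n3}
  step 3 (c): ∅  — Q cannot continue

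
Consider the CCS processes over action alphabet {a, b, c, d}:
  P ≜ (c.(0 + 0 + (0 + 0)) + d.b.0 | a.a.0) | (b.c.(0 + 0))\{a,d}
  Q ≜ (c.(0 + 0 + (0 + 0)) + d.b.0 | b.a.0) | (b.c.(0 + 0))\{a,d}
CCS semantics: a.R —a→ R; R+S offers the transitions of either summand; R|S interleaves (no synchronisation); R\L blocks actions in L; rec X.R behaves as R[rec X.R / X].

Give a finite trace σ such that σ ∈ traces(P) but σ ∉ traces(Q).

P's transition system — 30 states:
  s0 = (c.(0 + 0 + (0 + 0)) + d.b.0 | a.a.0) | (b.c.(0 + 0))\{a,d} → =a=> s1, =b=> s2, =c=> s3, =d=> s4
  s1 = d.b.0 | a.0 | (b.c.(0 + 0))\{a,d} → =a=> s5, =b=> s6, =d=> s7
  s2 = (c.(0 + 0 + (0 + 0)) + d.b.0 | a.a.0) | (c.(0 + 0))\{a,d} → =a=> s6, =c=> s8, =c=> s9, =d=> s10
  s3 = (0 + 0 + (0 + 0)) | (b.c.(0 + 0))\{a,d} → =b=> s8
  s4 = b.0 | a.a.0 | (b.c.(0 + 0))\{a,d} → =a=> s7, =b=> s10, =b=> s11
  s5 = d.b.0 | 0 | (b.c.(0 + 0))\{a,d} → =b=> s12, =d=> s13
  s6 = d.b.0 | a.0 | (c.(0 + 0))\{a,d} → =a=> s12, =c=> s14, =d=> s15
  s7 = b.0 | a.0 | (b.c.(0 + 0))\{a,d} → =a=> s13, =b=> s15, =b=> s16
  s8 = (0 + 0 + (0 + 0)) | (c.(0 + 0))\{a,d} → =c=> s17
  s9 = (c.(0 + 0 + (0 + 0)) + d.b.0 | a.a.0) | (0 + 0)\{a,d} → =a=> s14, =c=> s17, =d=> s18
  s10 = b.0 | a.a.0 | (c.(0 + 0))\{a,d} → =a=> s15, =b=> s19, =c=> s18
  s11 = 0 | a.a.0 | (b.c.(0 + 0))\{a,d} → =a=> s16, =b=> s19
  s12 = d.b.0 | 0 | (c.(0 + 0))\{a,d} → =c=> s20, =d=> s21
  s13 = b.0 | 0 | (b.c.(0 + 0))\{a,d} → =b=> s21, =b=> s22
  s14 = d.b.0 | a.0 | (0 + 0)\{a,d} → =a=> s20, =d=> s23
  s15 = b.0 | a.0 | (c.(0 + 0))\{a,d} → =a=> s21, =b=> s24, =c=> s23
  s16 = 0 | a.0 | (b.c.(0 + 0))\{a,d} → =a=> s22, =b=> s24
  s17 = (0 + 0 + (0 + 0)) | (0 + 0)\{a,d} → deadlocked
  s18 = b.0 | a.a.0 | (0 + 0)\{a,d} → =a=> s23, =b=> s25
  s19 = 0 | a.a.0 | (c.(0 + 0))\{a,d} → =a=> s24, =c=> s25
  s20 = d.b.0 | 0 | (0 + 0)\{a,d} → =d=> s26
  s21 = b.0 | 0 | (c.(0 + 0))\{a,d} → =b=> s27, =c=> s26
  s22 = 0 | 0 | (b.c.(0 + 0))\{a,d} → =b=> s27
  s23 = b.0 | a.0 | (0 + 0)\{a,d} → =a=> s26, =b=> s28
  s24 = 0 | a.0 | (c.(0 + 0))\{a,d} → =a=> s27, =c=> s28
  s25 = 0 | a.a.0 | (0 + 0)\{a,d} → =a=> s28
  s26 = b.0 | 0 | (0 + 0)\{a,d} → =b=> s29
  s27 = 0 | 0 | (c.(0 + 0))\{a,d} → =c=> s29
  s28 = 0 | a.0 | (0 + 0)\{a,d} → =a=> s29
  s29 = 0 | 0 | (0 + 0)\{a,d} → deadlocked
Q's transition system — 30 states:
  t0 = (c.(0 + 0 + (0 + 0)) + d.b.0 | b.a.0) | (b.c.(0 + 0))\{a,d} → =b=> t1, =b=> t2, =c=> t3, =d=> t4
  t1 = (c.(0 + 0 + (0 + 0)) + d.b.0 | b.a.0) | (c.(0 + 0))\{a,d} → =b=> t5, =c=> t6, =c=> t7, =d=> t8
  t2 = d.b.0 | a.0 | (b.c.(0 + 0))\{a,d} → =a=> t9, =b=> t5, =d=> t10
  t3 = (0 + 0 + (0 + 0)) | (b.c.(0 + 0))\{a,d} → =b=> t6
  t4 = b.0 | b.a.0 | (b.c.(0 + 0))\{a,d} → =b=> t10, =b=> t11, =b=> t8
  t5 = d.b.0 | a.0 | (c.(0 + 0))\{a,d} → =a=> t12, =c=> t13, =d=> t14
  t6 = (0 + 0 + (0 + 0)) | (c.(0 + 0))\{a,d} → =c=> t15
  t7 = (c.(0 + 0 + (0 + 0)) + d.b.0 | b.a.0) | (0 + 0)\{a,d} → =b=> t13, =c=> t15, =d=> t16
  t8 = b.0 | b.a.0 | (c.(0 + 0))\{a,d} → =b=> t14, =b=> t17, =c=> t16
  t9 = d.b.0 | 0 | (b.c.(0 + 0))\{a,d} → =b=> t12, =d=> t18
  t10 = b.0 | a.0 | (b.c.(0 + 0))\{a,d} → =a=> t18, =b=> t14, =b=> t19
  t11 = 0 | b.a.0 | (b.c.(0 + 0))\{a,d} → =b=> t17, =b=> t19
  t12 = d.b.0 | 0 | (c.(0 + 0))\{a,d} → =c=> t20, =d=> t21
  t13 = d.b.0 | a.0 | (0 + 0)\{a,d} → =a=> t20, =d=> t22
  t14 = b.0 | a.0 | (c.(0 + 0))\{a,d} → =a=> t21, =b=> t23, =c=> t22
  t15 = (0 + 0 + (0 + 0)) | (0 + 0)\{a,d} → deadlocked
  t16 = b.0 | b.a.0 | (0 + 0)\{a,d} → =b=> t22, =b=> t24
  t17 = 0 | b.a.0 | (c.(0 + 0))\{a,d} → =b=> t23, =c=> t24
  t18 = b.0 | 0 | (b.c.(0 + 0))\{a,d} → =b=> t21, =b=> t25
  t19 = 0 | a.0 | (b.c.(0 + 0))\{a,d} → =a=> t25, =b=> t23
  t20 = d.b.0 | 0 | (0 + 0)\{a,d} → =d=> t26
  t21 = b.0 | 0 | (c.(0 + 0))\{a,d} → =b=> t27, =c=> t26
  t22 = b.0 | a.0 | (0 + 0)\{a,d} → =a=> t26, =b=> t28
  t23 = 0 | a.0 | (c.(0 + 0))\{a,d} → =a=> t27, =c=> t28
  t24 = 0 | b.a.0 | (0 + 0)\{a,d} → =b=> t28
  t25 = 0 | 0 | (b.c.(0 + 0))\{a,d} → =b=> t27
  t26 = b.0 | 0 | (0 + 0)\{a,d} → =b=> t29
  t27 = 0 | 0 | (c.(0 + 0))\{a,d} → =c=> t29
  t28 = 0 | a.0 | (0 + 0)\{a,d} → =a=> t29
  t29 = 0 | 0 | (0 + 0)\{a,d} → deadlocked
Executing a from P (initial set {s0}):
  step 1 (a): {s1}
  P completes σ.
Executing a from Q (initial set {t0}):
  step 1 (a): no successor for Q

a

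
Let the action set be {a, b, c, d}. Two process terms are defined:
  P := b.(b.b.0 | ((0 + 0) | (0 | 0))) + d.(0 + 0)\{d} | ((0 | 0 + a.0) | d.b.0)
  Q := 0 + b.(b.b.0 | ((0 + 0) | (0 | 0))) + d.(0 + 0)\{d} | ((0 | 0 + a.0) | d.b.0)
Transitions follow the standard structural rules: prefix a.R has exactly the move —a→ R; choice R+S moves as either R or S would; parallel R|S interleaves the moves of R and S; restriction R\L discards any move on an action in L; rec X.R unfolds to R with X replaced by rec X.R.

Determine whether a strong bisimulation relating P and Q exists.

P ~ Q

LTS(P): 15 reachable states
  p0 = b.(b.b.0 | ((0 + 0) | (0 | 0))) + d.(0 + 0)\{d} | ((0 | 0 + a.0) | d.b.0) :: —a→ p1, —b→ p2, —d→ p3, —d→ p4
  p1 = d.(0 + 0)\{d} | (0 | d.b.0) :: —d→ p5, —d→ p6
  p2 = b.b.0 | ((0 + 0) | (0 | 0)) :: —b→ p7
  p3 = (0 + 0)\{d} | ((0 | 0 + a.0) | d.b.0) :: —a→ p5, —d→ p8
  p4 = d.(0 + 0)\{d} | ((0 | 0 + a.0) | b.0) :: —a→ p6, —b→ p9, —d→ p8
  p5 = (0 + 0)\{d} | (0 | d.b.0) :: —d→ p10
  p6 = d.(0 + 0)\{d} | (0 | b.0) :: —b→ p11, —d→ p10
  p7 = b.0 | ((0 + 0) | (0 | 0)) :: —b→ p12
  p8 = (0 + 0)\{d} | ((0 | 0 + a.0) | b.0) :: —a→ p10, —b→ p13
  p9 = d.(0 + 0)\{d} | ((0 | 0 + a.0) | 0) :: —a→ p11, —d→ p13
  p10 = (0 + 0)\{d} | (0 | b.0) :: —b→ p14
  p11 = d.(0 + 0)\{d} | (0 | 0) :: —d→ p14
  p12 = 0 | ((0 + 0) | (0 | 0)) :: ∅
  p13 = (0 + 0)\{d} | ((0 | 0 + a.0) | 0) :: —a→ p14
  p14 = (0 + 0)\{d} | (0 | 0) :: ∅
LTS(Q): 15 reachable states
  q0 = 0 + b.(b.b.0 | ((0 + 0) | (0 | 0))) + d.(0 + 0)\{d} | ((0 | 0 + a.0) | d.b.0) :: —a→ q1, —b→ q2, —d→ q3, —d→ q4
  q1 = d.(0 + 0)\{d} | (0 | d.b.0) :: —d→ q5, —d→ q6
  q2 = b.b.0 | ((0 + 0) | (0 | 0)) :: —b→ q7
  q3 = (0 + 0)\{d} | ((0 | 0 + a.0) | d.b.0) :: —a→ q5, —d→ q8
  q4 = d.(0 + 0)\{d} | ((0 | 0 + a.0) | b.0) :: —a→ q6, —b→ q9, —d→ q8
  q5 = (0 + 0)\{d} | (0 | d.b.0) :: —d→ q10
  q6 = d.(0 + 0)\{d} | (0 | b.0) :: —b→ q11, —d→ q10
  q7 = b.0 | ((0 + 0) | (0 | 0)) :: —b→ q12
  q8 = (0 + 0)\{d} | ((0 | 0 + a.0) | b.0) :: —a→ q10, —b→ q13
  q9 = d.(0 + 0)\{d} | ((0 | 0 + a.0) | 0) :: —a→ q11, —d→ q13
  q10 = (0 + 0)\{d} | (0 | b.0) :: —b→ q14
  q11 = d.(0 + 0)\{d} | (0 | 0) :: —d→ q14
  q12 = 0 | ((0 + 0) | (0 | 0)) :: ∅
  q13 = (0 + 0)\{d} | ((0 | 0 + a.0) | 0) :: —a→ q14
  q14 = (0 + 0)\{d} | (0 | 0) :: ∅
Coarsest stable partition (strong bisimilarity classes):
  B0 = {p0, q0}
  B1 = {p2, q2}
  B2 = {p10, p7, q10, q7}
  B3 = {p12, p14, q12, q14}
  B4 = {p3, q3}
  B5 = {p8, q8}
  B6 = {p13, q13}
  B7 = {p5, q5}
  B8 = {p4, q4}
  B9 = {p6, q6}
  B10 = {p11, q11}
  B11 = {p9, q9}
  B12 = {p1, q1}
p0 ∈ B0, q0 ∈ B0 → same block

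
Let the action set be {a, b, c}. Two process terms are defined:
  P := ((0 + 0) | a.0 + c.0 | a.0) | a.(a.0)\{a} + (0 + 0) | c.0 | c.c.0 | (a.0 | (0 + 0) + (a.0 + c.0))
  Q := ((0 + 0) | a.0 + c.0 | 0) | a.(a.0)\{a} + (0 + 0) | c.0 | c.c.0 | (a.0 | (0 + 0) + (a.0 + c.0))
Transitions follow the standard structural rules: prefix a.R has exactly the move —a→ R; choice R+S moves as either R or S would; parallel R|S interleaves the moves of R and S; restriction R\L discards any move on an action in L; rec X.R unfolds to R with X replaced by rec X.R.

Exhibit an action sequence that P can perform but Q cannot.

aac

Reachable graph of P (27 states):
  p0 = ((0 + 0) | a.0 + c.0 | a.0) | a.(a.0)\{a} + (0 + 0) | c.0 | c.c.0 | (a.0 | (0 + 0) + (a.0 + c.0)) | ··a··> p1, ··a··> p2, ··a··> p3, ··a··> p4, ··a··> p5, ··c··> p4, ··c··> p6, ··c··> p7, ··c··> p8
  p1 = ((0 + 0) | a.0 + c.0 | a.0) | (a.0)\{a} | ··a··> p10, ··a··> p9, ··c··> p11
  p2 = (0 + 0) | 0 | a.(a.0)\{a} | ··a··> p9
  p3 = (0 + 0) | c.0 | c.c.0 | (0 | (0 + 0)) | ··c··> p12, ··c··> p13
  p4 = (0 + 0) | c.0 | c.c.0 | 0 | ··c··> p14, ··c··> p15
  p5 = c.0 | 0 | a.(a.0)\{a} | ··a··> p10, ··c··> p16
  p6 = (0 + 0) | 0 | c.c.0 | (a.0 | (0 + 0) + (a.0 + c.0)) | ··a··> p12, ··a··> p14, ··c··> p14, ··c··> p17
  p7 = (0 + 0) | c.0 | c.0 | (a.0 | (0 + 0) + (a.0 + c.0)) | ··a··> p13, ··a··> p15, ··c··> p15, ··c··> p17, ··c··> p18
  p8 = 0 | a.0 | a.(a.0)\{a} | ··a··> p11, ··a··> p16
  p9 = (0 + 0) | 0 | (a.0)\{a} | ∅
  p10 = c.0 | 0 | (a.0)\{a} | ··c··> p19
  p11 = 0 | a.0 | (a.0)\{a} | ··a··> p19
  p12 = (0 + 0) | 0 | c.c.0 | (0 | (0 + 0)) | ··c··> p20
  p13 = (0 + 0) | c.0 | c.0 | (0 | (0 + 0)) | ··c··> p20, ··c··> p21
  p14 = (0 + 0) | 0 | c.c.0 | 0 | ··c··> p22
  p15 = (0 + 0) | c.0 | c.0 | 0 | ··c··> p22, ··c··> p23
  p16 = 0 | 0 | a.(a.0)\{a} | ··a··> p19
  p17 = (0 + 0) | 0 | c.0 | (a.0 | (0 + 0) + (a.0 + c.0)) | ··a··> p20, ··a··> p22, ··c··> p22, ··c··> p24
  p18 = (0 + 0) | c.0 | 0 | (a.0 | (0 + 0) + (a.0 + c.0)) | ··a··> p21, ··a··> p23, ··c··> p23, ··c··> p24
  p19 = 0 | 0 | (a.0)\{a} | ∅
  p20 = (0 + 0) | 0 | c.0 | (0 | (0 + 0)) | ··c··> p25
  p21 = (0 + 0) | c.0 | 0 | (0 | (0 + 0)) | ··c··> p25
  p22 = (0 + 0) | 0 | c.0 | 0 | ··c··> p26
  p23 = (0 + 0) | c.0 | 0 | 0 | ··c··> p26
  p24 = (0 + 0) | 0 | 0 | (a.0 | (0 + 0) + (a.0 + c.0)) | ··a··> p25, ··a··> p26, ··c··> p26
  p25 = (0 + 0) | 0 | 0 | (0 | (0 + 0)) | ∅
  p26 = (0 + 0) | 0 | 0 | 0 | ∅
Reachable graph of Q (23 states):
  q0 = ((0 + 0) | a.0 + c.0 | 0) | a.(a.0)\{a} + (0 + 0) | c.0 | c.c.0 | (a.0 | (0 + 0) + (a.0 + c.0)) | ··a··> q1, ··a··> q2, ··a··> q3, ··a··> q4, ··c··> q4, ··c··> q5, ··c··> q6, ··c··> q7
  q1 = ((0 + 0) | a.0 + c.0 | 0) | (a.0)\{a} | ··a··> q8, ··c··> q9
  q2 = (0 + 0) | 0 | a.(a.0)\{a} | ··a··> q8
  q3 = (0 + 0) | c.0 | c.c.0 | (0 | (0 + 0)) | ··c··> q10, ··c··> q11
  q4 = (0 + 0) | c.0 | c.c.0 | 0 | ··c··> q12, ··c··> q13
  q5 = (0 + 0) | 0 | c.c.0 | (a.0 | (0 + 0) + (a.0 + c.0)) | ··a··> q10, ··a··> q12, ··c··> q12, ··c··> q14
  q6 = (0 + 0) | c.0 | c.0 | (a.0 | (0 + 0) + (a.0 + c.0)) | ··a··> q11, ··a··> q13, ··c··> q13, ··c··> q14, ··c··> q15
  q7 = 0 | 0 | a.(a.0)\{a} | ··a··> q9
  q8 = (0 + 0) | 0 | (a.0)\{a} | ∅
  q9 = 0 | 0 | (a.0)\{a} | ∅
  q10 = (0 + 0) | 0 | c.c.0 | (0 | (0 + 0)) | ··c··> q16
  q11 = (0 + 0) | c.0 | c.0 | (0 | (0 + 0)) | ··c··> q16, ··c··> q17
  q12 = (0 + 0) | 0 | c.c.0 | 0 | ··c··> q18
  q13 = (0 + 0) | c.0 | c.0 | 0 | ··c··> q18, ··c··> q19
  q14 = (0 + 0) | 0 | c.0 | (a.0 | (0 + 0) + (a.0 + c.0)) | ··a··> q16, ··a··> q18, ··c··> q18, ··c··> q20
  q15 = (0 + 0) | c.0 | 0 | (a.0 | (0 + 0) + (a.0 + c.0)) | ··a··> q17, ··a··> q19, ··c··> q19, ··c··> q20
  q16 = (0 + 0) | 0 | c.0 | (0 | (0 + 0)) | ··c··> q21
  q17 = (0 + 0) | c.0 | 0 | (0 | (0 + 0)) | ··c··> q21
  q18 = (0 + 0) | 0 | c.0 | 0 | ··c··> q22
  q19 = (0 + 0) | c.0 | 0 | 0 | ··c··> q22
  q20 = (0 + 0) | 0 | 0 | (a.0 | (0 + 0) + (a.0 + c.0)) | ··a··> q21, ··a··> q22, ··c··> q22
  q21 = (0 + 0) | 0 | 0 | (0 | (0 + 0)) | ∅
  q22 = (0 + 0) | 0 | 0 | 0 | ∅
Executing aac from P (initial set {p0}):
  step 1 (a): {p1, p2, p3, p4, p5}
  step 2 (a): {p10, p9}
  step 3 (c): {p19}
  P completes σ.
Executing aac from Q (initial set {q0}):
  step 1 (a): {q1, q2, q3, q4}
  step 2 (a): {q8}
  step 3 (c): ∅  — Q cannot continue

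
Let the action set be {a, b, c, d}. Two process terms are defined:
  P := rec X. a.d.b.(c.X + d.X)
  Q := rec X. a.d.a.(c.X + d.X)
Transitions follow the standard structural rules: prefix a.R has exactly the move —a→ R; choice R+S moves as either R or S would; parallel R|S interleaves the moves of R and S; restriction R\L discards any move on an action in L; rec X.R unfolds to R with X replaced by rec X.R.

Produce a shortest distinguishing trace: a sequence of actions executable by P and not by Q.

adb

Reachable graph of P (4 states):
  m0 = rec X. a.d.b.(c.X + d.X) has moves --a--▸ m1
  m1 = d.b.(c.(rec X. a.d.b.(c.X + d.X)) + d.(rec X. a.d.b.(c.X + d.X))) has moves --d--▸ m2
  m2 = b.(c.(rec X. a.d.b.(c.X + d.X)) + d.(rec X. a.d.b.(c.X + d.X))) has moves --b--▸ m3
  m3 = c.(rec X. a.d.b.(c.X + d.X)) + d.(rec X. a.d.b.(c.X + d.X)) has moves --c--▸ m0, --d--▸ m0
Reachable graph of Q (4 states):
  n0 = rec X. a.d.a.(c.X + d.X) has moves --a--▸ n1
  n1 = d.a.(c.(rec X. a.d.a.(c.X + d.X)) + d.(rec X. a.d.a.(c.X + d.X))) has moves --d--▸ n2
  n2 = a.(c.(rec X. a.d.a.(c.X + d.X)) + d.(rec X. a.d.a.(c.X + d.X))) has moves --a--▸ n3
  n3 = c.(rec X. a.d.a.(c.X + d.X)) + d.(rec X. a.d.a.(c.X + d.X)) has moves --c--▸ n0, --d--▸ n0
Trace ⟨adb⟩ through P, begin at {m0}:
  after a @ step 1: {m1}
  after d @ step 2: {m2}
  after b @ step 3: {m3}
  — P admits the full trace.
Trace ⟨adb⟩ through Q, begin at {n0}:
  after a @ step 1: {n1}
  after d @ step 2: {n2}
  after b @ step 3: no successor for Q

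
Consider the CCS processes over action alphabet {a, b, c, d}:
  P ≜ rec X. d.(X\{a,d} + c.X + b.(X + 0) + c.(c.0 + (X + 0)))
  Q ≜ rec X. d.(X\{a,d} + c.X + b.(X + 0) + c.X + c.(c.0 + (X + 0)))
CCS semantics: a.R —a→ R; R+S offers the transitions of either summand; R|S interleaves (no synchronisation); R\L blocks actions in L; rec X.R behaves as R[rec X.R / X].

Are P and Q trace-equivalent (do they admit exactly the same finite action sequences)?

YES

P's transition system — 5 states:
  s0 = rec X. d.(X\{a,d} + c.X + b.(X + 0) + c.(c.0 + (X + 0))) ⊢ ··d··> s1
  s1 = (rec X. d.(X\{a,d} + c.X + b.(X + 0) + c.(c.0 + (X + 0))))\{a,d} + c.(rec X. d.(X\{a,d} + c.X + b.(X + 0) + c.(c.0 + (X + 0)))) + b.((rec X. d.(X\{a,d} + c.X + b.(X + 0) + c.(c.0 + (X + 0)))) + 0) + c.(c.0 + ((rec X. d.(X\{a,d} + c.X + b.(X + 0) + c.(c.0 + (X + 0)))) + 0)) ⊢ ··b··> s2, ··c··> s0, ··c··> s3
  s2 = (rec X. d.(X\{a,d} + c.X + b.(X + 0) + c.(c.0 + (X + 0)))) + 0 ⊢ ··d··> s1
  s3 = c.0 + ((rec X. d.(X\{a,d} + c.X + b.(X + 0) + c.(c.0 + (X + 0)))) + 0) ⊢ ··c··> s4, ··d··> s1
  s4 = 0 ⊢ stopped
Q's transition system — 5 states:
  t0 = rec X. d.(X\{a,d} + c.X + b.(X + 0) + c.X + c.(c.0 + (X + 0))) ⊢ ··d··> t1
  t1 = (rec X. d.(X\{a,d} + c.X + b.(X + 0) + c.X + c.(c.0 + (X + 0))))\{a,d} + c.(rec X. d.(X\{a,d} + c.X + b.(X + 0) + c.X + c.(c.0 + (X + 0)))) + b.((rec X. d.(X\{a,d} + c.X + b.(X + 0) + c.X + c.(c.0 + (X + 0)))) + 0) + c.(rec X. d.(X\{a,d} + c.X + b.(X + 0) + c.X + c.(c.0 + (X + 0)))) + c.(c.0 + ((rec X. d.(X\{a,d} + c.X + b.(X + 0) + c.X + c.(c.0 + (X + 0)))) + 0)) ⊢ ··b··> t2, ··c··> t0, ··c··> t3
  t2 = (rec X. d.(X\{a,d} + c.X + b.(X + 0) + c.X + c.(c.0 + (X + 0)))) + 0 ⊢ ··d··> t1
  t3 = c.0 + ((rec X. d.(X\{a,d} + c.X + b.(X + 0) + c.X + c.(c.0 + (X + 0)))) + 0) ⊢ ··c··> t4, ··d··> t1
  t4 = 0 ⊢ stopped
Coarsest stable partition (strong bisimilarity classes):
  B0 = {s0, s2, t0, t2}
  B1 = {s1, t1}
  B2 = {s3, t3}
  B3 = {s4, t4}
s0 ∈ B0, t0 ∈ B0 → same block
Bisimilar ⇒ trace-equivalent.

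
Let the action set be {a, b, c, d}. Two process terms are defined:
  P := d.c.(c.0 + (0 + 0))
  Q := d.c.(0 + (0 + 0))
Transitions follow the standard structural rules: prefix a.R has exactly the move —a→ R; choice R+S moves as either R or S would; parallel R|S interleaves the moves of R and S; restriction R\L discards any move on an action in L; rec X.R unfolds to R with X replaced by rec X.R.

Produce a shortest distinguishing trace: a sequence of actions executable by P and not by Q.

P's transition system — 4 states:
  s0 = d.c.(c.0 + (0 + 0)) ⊢ -d-> s1
  s1 = c.(c.0 + (0 + 0)) ⊢ -c-> s2
  s2 = c.0 + (0 + 0) ⊢ -c-> s3
  s3 = 0 ⊢ (no moves)
Q's transition system — 3 states:
  t0 = d.c.(0 + (0 + 0)) ⊢ -d-> t1
  t1 = c.(0 + (0 + 0)) ⊢ -c-> t2
  t2 = 0 + (0 + 0) ⊢ (no moves)
Trace ⟨dcc⟩ through P, begin at {s0}:
  [1] d ⇒ {s1}
  [2] c ⇒ {s2}
  [3] c ⇒ {s3}
  — P admits the full trace.
Trace ⟨dcc⟩ through Q, begin at {t0}:
  [1] d ⇒ {t1}
  [2] c ⇒ {t2}
  [3] c ⇒ ∅  — Q cannot continue

dcc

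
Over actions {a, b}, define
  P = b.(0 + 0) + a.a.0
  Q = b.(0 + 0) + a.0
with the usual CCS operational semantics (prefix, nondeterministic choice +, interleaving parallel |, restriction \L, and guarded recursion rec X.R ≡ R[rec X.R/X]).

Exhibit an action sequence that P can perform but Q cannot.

aa

P's transition system — 4 states:
  p0 = b.(0 + 0) + a.a.0 → ··a··> p1, ··b··> p2
  p1 = a.0 → ··a··> p3
  p2 = 0 + 0 → stopped
  p3 = 0 → stopped
Q's transition system — 3 states:
  q0 = b.(0 + 0) + a.0 → ··a··> q1, ··b··> q2
  q1 = 0 → stopped
  q2 = 0 + 0 → stopped
Run σ = ⟨aa⟩ on P: start {p0}
  [1] a ⇒ {p1}
  [2] a ⇒ {p3}
  — P admits the full trace.
Run σ = ⟨aa⟩ on Q: start {q0}
  [1] a ⇒ {q1}
  [2] a ⇒ ∅ (Q stuck)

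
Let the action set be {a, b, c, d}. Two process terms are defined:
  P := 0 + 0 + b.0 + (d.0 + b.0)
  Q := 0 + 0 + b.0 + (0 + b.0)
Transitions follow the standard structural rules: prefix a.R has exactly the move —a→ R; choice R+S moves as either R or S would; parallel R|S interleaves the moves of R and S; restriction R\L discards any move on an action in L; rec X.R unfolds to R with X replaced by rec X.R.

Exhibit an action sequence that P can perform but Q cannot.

d

LTS(P): 2 reachable states
  p0 = 0 + 0 + b.0 + (d.0 + b.0) :: -b-> p1, -d-> p1
  p1 = 0 :: deadlocked
LTS(Q): 2 reachable states
  q0 = 0 + 0 + b.0 + (0 + b.0) :: -b-> q1
  q1 = 0 :: deadlocked
Executing d from P (initial set {p0}):
  [1] d ⇒ {p1}
  ✓ P
Executing d from Q (initial set {q0}):
  [1] d ⇒ ∅ (Q stuck)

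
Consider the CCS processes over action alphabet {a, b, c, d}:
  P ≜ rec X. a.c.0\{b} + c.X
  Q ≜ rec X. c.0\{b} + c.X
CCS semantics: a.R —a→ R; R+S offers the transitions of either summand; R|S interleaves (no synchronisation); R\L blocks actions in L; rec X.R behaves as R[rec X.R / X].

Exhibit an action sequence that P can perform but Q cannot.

Reachable graph of P (3 states):
  u0 = rec X. a.c.0\{b} + c.X ⊢ —a→ u1, —c→ u0
  u1 = c.0\{b} ⊢ —c→ u2
  u2 = 0\{b} ⊢ ∅
Reachable graph of Q (2 states):
  v0 = rec X. c.0\{b} + c.X ⊢ —c→ v0, —c→ v1
  v1 = 0\{b} ⊢ ∅
Executing a from P (initial set {u0}):
  step 1 (a): {u1}
  P completes σ.
Executing a from Q (initial set {v0}):
  step 1 (a): no successor for Q

a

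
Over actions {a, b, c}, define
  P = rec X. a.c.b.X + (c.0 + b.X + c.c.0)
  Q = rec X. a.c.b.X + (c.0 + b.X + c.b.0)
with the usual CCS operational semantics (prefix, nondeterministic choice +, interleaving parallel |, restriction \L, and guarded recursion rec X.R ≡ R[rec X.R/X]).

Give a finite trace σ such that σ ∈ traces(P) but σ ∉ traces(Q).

cc

P's transition system — 5 states:
  s0 = rec X. a.c.b.X + (c.0 + b.X + c.c.0) ⊢ ··a··> s1, ··b··> s0, ··c··> s2, ··c··> s3
  s1 = c.b.(rec X. a.c.b.X + (c.0 + b.X + c.c.0)) ⊢ ··c··> s4
  s2 = 0 ⊢ deadlocked
  s3 = c.0 ⊢ ··c··> s2
  s4 = b.(rec X. a.c.b.X + (c.0 + b.X + c.c.0)) ⊢ ··b··> s0
Q's transition system — 5 states:
  t0 = rec X. a.c.b.X + (c.0 + b.X + c.b.0) ⊢ ··a··> t1, ··b··> t0, ··c··> t2, ··c··> t3
  t1 = c.b.(rec X. a.c.b.X + (c.0 + b.X + c.b.0)) ⊢ ··c··> t4
  t2 = 0 ⊢ deadlocked
  t3 = b.0 ⊢ ··b··> t2
  t4 = b.(rec X. a.c.b.X + (c.0 + b.X + c.b.0)) ⊢ ··b··> t0
Run σ = ⟨cc⟩ on P: start {s0}
  step 1 (c): {s2, s3}
  step 2 (c): {s2}
  P completes σ.
Run σ = ⟨cc⟩ on Q: start {t0}
  step 1 (c): {t2, t3}
  step 2 (c): ∅  — Q cannot continue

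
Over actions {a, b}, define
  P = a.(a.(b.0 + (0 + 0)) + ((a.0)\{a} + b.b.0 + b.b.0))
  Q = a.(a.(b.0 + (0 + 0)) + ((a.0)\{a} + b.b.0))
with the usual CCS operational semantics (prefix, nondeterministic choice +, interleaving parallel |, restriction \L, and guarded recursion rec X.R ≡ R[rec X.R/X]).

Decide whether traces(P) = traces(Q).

YES

P's transition system — 5 states:
  u0 = a.(a.(b.0 + (0 + 0)) + ((a.0)\{a} + b.b.0 + b.b.0)) | ··a··> u1
  u1 = a.(b.0 + (0 + 0)) + ((a.0)\{a} + b.b.0 + b.b.0) | ··a··> u2, ··b··> u3
  u2 = b.0 + (0 + 0) | ··b··> u4
  u3 = b.0 | ··b··> u4
  u4 = 0 | ·
Q's transition system — 5 states:
  v0 = a.(a.(b.0 + (0 + 0)) + ((a.0)\{a} + b.b.0)) | ··a··> v1
  v1 = a.(b.0 + (0 + 0)) + ((a.0)\{a} + b.b.0) | ··a··> v2, ··b··> v3
  v2 = b.0 + (0 + 0) | ··b··> v4
  v3 = b.0 | ··b··> v4
  v4 = 0 | ·
Coarsest stable partition (strong bisimilarity classes):
  B0 = {u0, v0}
  B1 = {u1, v1}
  B2 = {u2, u3, v2, v3}
  B3 = {u4, v4}
u0 ∈ B0, v0 ∈ B0 → same block
Bisimilar ⇒ trace-equivalent.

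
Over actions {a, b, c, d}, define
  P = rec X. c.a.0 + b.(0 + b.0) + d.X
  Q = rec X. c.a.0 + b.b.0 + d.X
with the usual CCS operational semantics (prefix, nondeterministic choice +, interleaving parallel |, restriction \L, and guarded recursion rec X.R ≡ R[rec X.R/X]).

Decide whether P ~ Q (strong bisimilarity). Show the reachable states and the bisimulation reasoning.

P's transition system — 4 states:
  m0 = rec X. c.a.0 + b.(0 + b.0) + d.X → ··b··> m1, ··c··> m2, ··d··> m0
  m1 = 0 + b.0 → ··b··> m3
  m2 = a.0 → ··a··> m3
  m3 = 0 → ·
Q's transition system — 4 states:
  n0 = rec X. c.a.0 + b.b.0 + d.X → ··b··> n1, ··c··> n2, ··d··> n0
  n1 = b.0 → ··b··> n3
  n2 = a.0 → ··a··> n3
  n3 = 0 → ·
Coarsest stable partition (strong bisimilarity classes):
  B0 = {m0, n0}
  B1 = {m1, n1}
  B2 = {m3, n3}
  B3 = {m2, n2}
m0 ∈ B0, n0 ∈ B0 → same block

bisimilar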